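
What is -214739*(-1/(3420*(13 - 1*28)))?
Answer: -214739/51300 ≈ -4.1859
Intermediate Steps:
-214739*(-1/(3420*(13 - 1*28))) = -214739*(-1/(3420*(13 - 28))) = -214739/((45*(-15))*(-76)) = -214739/((-675*(-76))) = -214739/51300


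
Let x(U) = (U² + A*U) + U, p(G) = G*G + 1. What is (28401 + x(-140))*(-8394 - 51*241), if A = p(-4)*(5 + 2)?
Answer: -645392685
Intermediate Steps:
p(G) = 1 + G² (p(G) = G² + 1 = 1 + G²)
A = 119 (A = (1 + (-4)²)*(5 + 2) = (1 + 16)*7 = 17*7 = 119)
x(U) = U² + 120*U (x(U) = (U² + 119*U) + U = U² + 120*U)
(28401 + x(-140))*(-8394 - 51*241) = (28401 - 140*(120 - 140))*(-8394 - 51*241) = (28401 - 140*(-20))*(-8394 - 12291) = (28401 + 2800)*(-20685) = 31201*(-20685) = -645392685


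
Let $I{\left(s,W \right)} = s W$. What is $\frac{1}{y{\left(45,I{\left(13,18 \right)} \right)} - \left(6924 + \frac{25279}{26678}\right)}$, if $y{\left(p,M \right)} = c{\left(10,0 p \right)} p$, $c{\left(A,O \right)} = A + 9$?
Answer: $- \frac{26678}{161934061} \approx -0.00016475$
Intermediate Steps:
$c{\left(A,O \right)} = 9 + A$
$I{\left(s,W \right)} = W s$
$y{\left(p,M \right)} = 19 p$ ($y{\left(p,M \right)} = \left(9 + 10\right) p = 19 p$)
$\frac{1}{y{\left(45,I{\left(13,18 \right)} \right)} - \left(6924 + \frac{25279}{26678}\right)} = \frac{1}{19 \cdot 45 - \left(6924 + \frac{25279}{26678}\right)} = \frac{1}{855 + \left(\left(-7204 + 25279 \left(- \frac{1}{26678}\right)\right) + 280\right)} = \frac{1}{855 + \left(\left(-7204 - \frac{25279}{26678}\right) + 280\right)} = \frac{1}{855 + \left(- \frac{192213591}{26678} + 280\right)} = \frac{1}{855 - \frac{184743751}{26678}} = \frac{1}{- \frac{161934061}{26678}} = - \frac{26678}{161934061}$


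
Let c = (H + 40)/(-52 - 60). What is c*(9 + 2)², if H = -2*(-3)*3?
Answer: -3509/56 ≈ -62.661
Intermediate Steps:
H = 18 (H = 6*3 = 18)
c = -29/56 (c = (18 + 40)/(-52 - 60) = 58/(-112) = 58*(-1/112) = -29/56 ≈ -0.51786)
c*(9 + 2)² = -29*(9 + 2)²/56 = -29/56*11² = -29/56*121 = -3509/56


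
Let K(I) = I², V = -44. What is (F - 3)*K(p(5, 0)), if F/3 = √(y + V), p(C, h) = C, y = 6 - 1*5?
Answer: -75 + 75*I*√43 ≈ -75.0 + 491.81*I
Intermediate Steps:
y = 1 (y = 6 - 5 = 1)
F = 3*I*√43 (F = 3*√(1 - 44) = 3*√(-43) = 3*(I*√43) = 3*I*√43 ≈ 19.672*I)
(F - 3)*K(p(5, 0)) = (3*I*√43 - 3)*5² = (-3 + 3*I*√43)*25 = -75 + 75*I*√43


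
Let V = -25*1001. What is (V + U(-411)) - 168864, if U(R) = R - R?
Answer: -193889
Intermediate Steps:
U(R) = 0
V = -25025
(V + U(-411)) - 168864 = (-25025 + 0) - 168864 = -25025 - 168864 = -193889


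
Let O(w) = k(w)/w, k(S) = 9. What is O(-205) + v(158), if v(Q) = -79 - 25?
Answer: -21329/205 ≈ -104.04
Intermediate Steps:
v(Q) = -104
O(w) = 9/w
O(-205) + v(158) = 9/(-205) - 104 = 9*(-1/205) - 104 = -9/205 - 104 = -21329/205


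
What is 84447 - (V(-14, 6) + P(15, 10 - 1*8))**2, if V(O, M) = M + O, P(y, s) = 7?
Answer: 84446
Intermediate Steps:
84447 - (V(-14, 6) + P(15, 10 - 1*8))**2 = 84447 - ((6 - 14) + 7)**2 = 84447 - (-8 + 7)**2 = 84447 - 1*(-1)**2 = 84447 - 1*1 = 84447 - 1 = 84446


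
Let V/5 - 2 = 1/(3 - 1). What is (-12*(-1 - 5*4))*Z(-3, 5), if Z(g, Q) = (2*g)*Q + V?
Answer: -4410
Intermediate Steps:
V = 25/2 (V = 10 + 5/(3 - 1) = 10 + 5/2 = 25/2 ≈ 12.500)
Z(g, Q) = 25/2 + 2*Q*g (Z(g, Q) = (2*g)*Q + 25/2 = 2*Q*g + 25/2 = 25/2 + 2*Q*g)
(-12*(-1 - 5*4))*Z(-3, 5) = (-12*(-1 - 5*4))*(25/2 + 2*5*(-3)) = (-12*(-1 - 20))*(25/2 - 30) = -12*(-21)*(-35/2) = 252*(-35/2) = -4410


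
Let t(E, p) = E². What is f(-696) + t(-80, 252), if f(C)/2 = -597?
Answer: 5206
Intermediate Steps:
f(C) = -1194 (f(C) = 2*(-597) = -1194)
f(-696) + t(-80, 252) = -1194 + (-80)² = -1194 + 6400 = 5206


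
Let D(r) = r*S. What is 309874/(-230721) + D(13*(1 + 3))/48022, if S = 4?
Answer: -570491510/426141687 ≈ -1.3387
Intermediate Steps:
D(r) = 4*r (D(r) = r*4 = 4*r)
309874/(-230721) + D(13*(1 + 3))/48022 = 309874/(-230721) + (4*(13*(1 + 3)))/48022 = 309874*(-1/230721) + (4*(13*4))*(1/48022) = -309874/230721 + (4*52)*(1/48022) = -309874/230721 + 208*(1/48022) = -309874/230721 + 8/1847 = -570491510/426141687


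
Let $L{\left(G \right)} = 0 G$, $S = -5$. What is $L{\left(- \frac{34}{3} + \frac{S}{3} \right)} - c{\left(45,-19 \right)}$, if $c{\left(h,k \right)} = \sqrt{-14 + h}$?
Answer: $- \sqrt{31} \approx -5.5678$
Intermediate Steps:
$L{\left(G \right)} = 0$
$L{\left(- \frac{34}{3} + \frac{S}{3} \right)} - c{\left(45,-19 \right)} = 0 - \sqrt{-14 + 45} = 0 - \sqrt{31} = - \sqrt{31}$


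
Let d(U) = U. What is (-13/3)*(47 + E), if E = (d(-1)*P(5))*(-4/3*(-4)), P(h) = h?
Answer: -793/9 ≈ -88.111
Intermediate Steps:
E = -80/3 (E = (-1*5)*(-4/3*(-4)) = -5*(-4*1/3)*(-4) = -(-20)*(-4)/3 = -5*16/3 = -80/3 ≈ -26.667)
(-13/3)*(47 + E) = (-13/3)*(47 - 80/3) = -13*1/3*(61/3) = -13/3*61/3 = -793/9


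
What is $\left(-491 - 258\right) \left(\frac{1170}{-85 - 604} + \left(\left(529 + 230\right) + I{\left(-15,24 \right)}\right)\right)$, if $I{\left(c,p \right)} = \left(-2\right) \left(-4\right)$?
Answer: $- \frac{30380189}{53} \approx -5.7321 \cdot 10^{5}$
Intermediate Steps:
$I{\left(c,p \right)} = 8$
$\left(-491 - 258\right) \left(\frac{1170}{-85 - 604} + \left(\left(529 + 230\right) + I{\left(-15,24 \right)}\right)\right) = \left(-491 - 258\right) \left(\frac{1170}{-85 - 604} + \left(\left(529 + 230\right) + 8\right)\right) = \left(-491 - 258\right) \left(\frac{1170}{-689} + \left(759 + 8\right)\right) = - 749 \left(1170 \left(- \frac{1}{689}\right) + 767\right) = - 749 \left(- \frac{90}{53} + 767\right) = \left(-749\right) \frac{40561}{53} = - \frac{30380189}{53}$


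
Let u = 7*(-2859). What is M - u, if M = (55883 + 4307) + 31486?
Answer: 111689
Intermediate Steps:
u = -20013
M = 91676 (M = 60190 + 31486 = 91676)
M - u = 91676 - 1*(-20013) = 91676 + 20013 = 111689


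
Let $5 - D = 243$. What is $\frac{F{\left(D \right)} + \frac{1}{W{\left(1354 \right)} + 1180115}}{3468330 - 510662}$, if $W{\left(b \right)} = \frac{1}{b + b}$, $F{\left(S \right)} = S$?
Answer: $- \frac{380294417745}{4725985856923114} \approx -8.0469 \cdot 10^{-5}$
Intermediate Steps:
$D = -238$ ($D = 5 - 243 = -238$)
$W{\left(b \right)} = \frac{1}{2 b}$
$\frac{F{\left(D \right)} + \frac{1}{W{\left(1354 \right)} + 1180115}}{3468330 - 510662} = \frac{-238 + \frac{1}{\frac{1}{2 \cdot 1354} + 1180115}}{3468330 - 510662} = \frac{-238 + \frac{1}{\frac{1}{2} \cdot \frac{1}{1354} + 1180115}}{2957668} = \left(-238 + \frac{1}{\frac{1}{2708} + 1180115}\right) \frac{1}{2957668} = \left(-238 + \frac{1}{\frac{3195751421}{2708}}\right) \frac{1}{2957668} = \left(-238 + \frac{2708}{3195751421}\right) \frac{1}{2957668} = \left(- \frac{760588835490}{3195751421}\right) \frac{1}{2957668} = - \frac{380294417745}{4725985856923114}$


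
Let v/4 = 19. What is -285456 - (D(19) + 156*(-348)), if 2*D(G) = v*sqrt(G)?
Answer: -231168 - 38*sqrt(19) ≈ -2.3133e+5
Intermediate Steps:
v = 76 (v = 4*19 = 76)
D(G) = 38*sqrt(G) (D(G) = (76*sqrt(G))/2 = 38*sqrt(G))
-285456 - (D(19) + 156*(-348)) = -285456 - (38*sqrt(19) + 156*(-348)) = -285456 - (38*sqrt(19) - 54288) = -285456 - (-54288 + 38*sqrt(19)) = -285456 + (54288 - 38*sqrt(19)) = -231168 - 38*sqrt(19)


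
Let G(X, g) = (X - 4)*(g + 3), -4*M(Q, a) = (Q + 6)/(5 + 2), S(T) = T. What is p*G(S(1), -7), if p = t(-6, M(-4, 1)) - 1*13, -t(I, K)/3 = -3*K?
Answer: -1146/7 ≈ -163.71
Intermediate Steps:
M(Q, a) = -3/14 - Q/28 (M(Q, a) = -(Q + 6)/(4*(5 + 2)) = -(6 + Q)/(4*7) = -(6/7 + Q/7)/4 = -3/14 - Q/28)
G(X, g) = (-4 + X)*(3 + g)
t(I, K) = 9*K (t(I, K) = -(-9)*K = 9*K)
p = -191/14 (p = 9*(-3/14 - 1/28*(-4)) - 1*13 = 9*(-3/14 + ⅐) - 13 = 9*(-1/14) - 13 = -9/14 - 13 = -191/14 ≈ -13.643)
p*G(S(1), -7) = -191*(-12 - 4*(-7) + 3*1 + 1*(-7))/14 = -191*(-12 + 28 + 3 - 7)/14 = -191/14*12 = -1146/7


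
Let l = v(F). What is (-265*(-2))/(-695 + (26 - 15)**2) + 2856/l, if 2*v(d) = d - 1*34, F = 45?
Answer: 1636429/3157 ≈ 518.35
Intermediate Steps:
v(d) = -17 + d/2 (v(d) = (d - 1*34)/2 = (d - 34)/2 = (-34 + d)/2 = -17 + d/2)
l = 11/2 (l = -17 + (1/2)*45 = -17 + 45/2 = 11/2 ≈ 5.5000)
(-265*(-2))/(-695 + (26 - 15)**2) + 2856/l = (-265*(-2))/(-695 + (26 - 15)**2) + 2856/(11/2) = 530/(-695 + 11**2) + 2856*(2/11) = 530/(-695 + 121) + 5712/11 = 530/(-574) + 5712/11 = 530*(-1/574) + 5712/11 = -265/287 + 5712/11 = 1636429/3157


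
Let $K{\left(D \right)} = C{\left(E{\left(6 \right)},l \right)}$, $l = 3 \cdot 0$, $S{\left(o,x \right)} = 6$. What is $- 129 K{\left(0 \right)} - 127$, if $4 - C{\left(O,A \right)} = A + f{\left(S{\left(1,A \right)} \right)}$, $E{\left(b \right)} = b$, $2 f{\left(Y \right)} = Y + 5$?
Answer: $\frac{133}{2} \approx 66.5$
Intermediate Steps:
$f{\left(Y \right)} = \frac{5}{2} + \frac{Y}{2}$ ($f{\left(Y \right)} = \frac{Y + 5}{2} = \frac{5 + Y}{2} = \frac{5}{2} + \frac{Y}{2}$)
$l = 0$
$C{\left(O,A \right)} = - \frac{3}{2} - A$ ($C{\left(O,A \right)} = 4 - \left(A + \left(\frac{5}{2} + \frac{1}{2} \cdot 6\right)\right) = 4 - \left(A + \left(\frac{5}{2} + 3\right)\right) = 4 - \left(A + \frac{11}{2}\right) = 4 - \left(\frac{11}{2} + A\right) = - \frac{3}{2} - A$)
$K{\left(D \right)} = - \frac{3}{2}$ ($K{\left(D \right)} = - \frac{3}{2} - 0 = - \frac{3}{2} + 0 = - \frac{3}{2}$)
$- 129 K{\left(0 \right)} - 127 = \left(-129\right) \left(- \frac{3}{2}\right) - 127 = \frac{387}{2} - 127 = \frac{133}{2}$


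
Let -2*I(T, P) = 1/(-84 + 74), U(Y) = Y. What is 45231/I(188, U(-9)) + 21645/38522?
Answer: 34847793285/38522 ≈ 9.0462e+5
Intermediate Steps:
I(T, P) = 1/20 (I(T, P) = -1/(2*(-84 + 74)) = -½/(-10) = -½*(-⅒) = 1/20)
45231/I(188, U(-9)) + 21645/38522 = 45231/(1/20) + 21645/38522 = 45231*20 + 21645*(1/38522) = 904620 + 21645/38522 = 34847793285/38522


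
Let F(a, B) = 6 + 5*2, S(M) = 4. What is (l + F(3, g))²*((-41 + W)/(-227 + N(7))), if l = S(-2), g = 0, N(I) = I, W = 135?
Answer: -1880/11 ≈ -170.91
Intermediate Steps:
l = 4
F(a, B) = 16 (F(a, B) = 6 + 10 = 16)
(l + F(3, g))²*((-41 + W)/(-227 + N(7))) = (4 + 16)²*((-41 + 135)/(-227 + 7)) = 20²*(94/(-220)) = 400*(94*(-1/220)) = 400*(-47/110) = -1880/11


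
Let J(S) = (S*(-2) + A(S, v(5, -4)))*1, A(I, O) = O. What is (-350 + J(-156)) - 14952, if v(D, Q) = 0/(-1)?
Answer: -14990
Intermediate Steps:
v(D, Q) = 0 (v(D, Q) = 0*(-1) = 0)
J(S) = -2*S (J(S) = (S*(-2) + 0)*1 = (-2*S + 0)*1 = -2*S*1 = -2*S)
(-350 + J(-156)) - 14952 = (-350 - 2*(-156)) - 14952 = (-350 + 312) - 14952 = -38 - 14952 = -14990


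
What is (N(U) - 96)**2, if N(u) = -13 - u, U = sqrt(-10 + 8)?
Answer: (109 + I*sqrt(2))**2 ≈ 11879.0 + 308.3*I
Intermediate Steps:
U = I*sqrt(2) (U = sqrt(-2) = I*sqrt(2) ≈ 1.4142*I)
(N(U) - 96)**2 = ((-13 - I*sqrt(2)) - 96)**2 = (-109 - I*sqrt(2))**2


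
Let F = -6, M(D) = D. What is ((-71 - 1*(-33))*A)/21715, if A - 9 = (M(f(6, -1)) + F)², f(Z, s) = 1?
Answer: -1292/21715 ≈ -0.059498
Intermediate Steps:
A = 34 (A = 9 + (1 - 6)² = 9 + (-5)² = 9 + 25 = 34)
((-71 - 1*(-33))*A)/21715 = ((-71 - 1*(-33))*34)/21715 = ((-71 + 33)*34)*(1/21715) = -38*34*(1/21715) = -1292*1/21715 = -1292/21715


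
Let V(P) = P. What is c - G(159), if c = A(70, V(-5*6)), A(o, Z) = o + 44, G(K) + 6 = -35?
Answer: 155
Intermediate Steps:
G(K) = -41 (G(K) = -6 - 35 = -41)
A(o, Z) = 44 + o
c = 114 (c = 44 + 70 = 114)
c - G(159) = 114 - 1*(-41) = 114 + 41 = 155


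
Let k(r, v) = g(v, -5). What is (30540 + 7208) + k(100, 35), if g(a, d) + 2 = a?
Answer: 37781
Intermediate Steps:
g(a, d) = -2 + a
k(r, v) = -2 + v
(30540 + 7208) + k(100, 35) = (30540 + 7208) + (-2 + 35) = 37748 + 33 = 37781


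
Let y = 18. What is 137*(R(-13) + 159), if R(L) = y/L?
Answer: 280713/13 ≈ 21593.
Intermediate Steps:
R(L) = 18/L
137*(R(-13) + 159) = 137*(18/(-13) + 159) = 137*(18*(-1/13) + 159) = 137*(-18/13 + 159) = 137*(2049/13) = 280713/13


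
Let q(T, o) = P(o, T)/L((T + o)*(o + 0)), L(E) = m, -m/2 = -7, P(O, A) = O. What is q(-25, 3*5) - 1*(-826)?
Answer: 11579/14 ≈ 827.07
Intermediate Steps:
m = 14 (m = -2*(-7) = 14)
L(E) = 14
q(T, o) = o/14
q(-25, 3*5) - 1*(-826) = (3*5)/14 - 1*(-826) = (1/14)*15 + 826 = 15/14 + 826 = 11579/14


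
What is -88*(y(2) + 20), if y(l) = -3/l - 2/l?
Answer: -1540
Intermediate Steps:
y(l) = -5/l
-88*(y(2) + 20) = -88*(-5/2 + 20) = -88*35/2 = -1540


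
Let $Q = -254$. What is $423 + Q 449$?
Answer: $-113623$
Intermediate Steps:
$423 + Q 449 = 423 - 114046 = -113623$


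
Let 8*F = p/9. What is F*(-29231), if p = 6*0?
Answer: 0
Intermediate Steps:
p = 0
F = 0 (F = (0/9)/8 = (0*(⅑))/8 = (⅛)*0 = 0)
F*(-29231) = 0*(-29231) = 0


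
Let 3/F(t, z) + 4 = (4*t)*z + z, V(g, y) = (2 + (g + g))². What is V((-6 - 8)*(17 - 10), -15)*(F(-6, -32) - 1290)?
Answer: -2961567431/61 ≈ -4.8550e+7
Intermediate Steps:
V(g, y) = (2 + 2*g)²
F(t, z) = 3/(-4 + z + 4*t*z) (F(t, z) = 3/(-4 + ((4*t)*z + z)) = 3/(-4 + (4*t*z + z)) = 3/(-4 + (z + 4*t*z)) = 3/(-4 + z + 4*t*z))
V((-6 - 8)*(17 - 10), -15)*(F(-6, -32) - 1290) = (4*(1 + (-6 - 8)*(17 - 10))²)*(3/(-4 - 32 + 4*(-6)*(-32)) - 1290) = (4*(1 - 14*7)²)*(3/(-4 - 32 + 768) - 1290) = (4*(1 - 98)²)*(3/732 - 1290) = (4*(-97)²)*(3*(1/732) - 1290) = (4*9409)*(1/244 - 1290) = 37636*(-314759/244) = -2961567431/61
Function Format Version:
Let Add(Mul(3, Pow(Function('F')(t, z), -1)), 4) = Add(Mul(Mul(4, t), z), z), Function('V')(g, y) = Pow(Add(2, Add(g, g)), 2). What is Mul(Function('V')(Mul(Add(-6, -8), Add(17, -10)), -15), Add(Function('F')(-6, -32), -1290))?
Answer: Rational(-2961567431, 61) ≈ -4.8550e+7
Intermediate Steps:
Function('V')(g, y) = Pow(Add(2, Mul(2, g)), 2)
Function('F')(t, z) = Mul(3, Pow(Add(-4, z, Mul(4, t, z)), -1)) (Function('F')(t, z) = Mul(3, Pow(Add(-4, Add(Mul(Mul(4, t), z), z)), -1)) = Mul(3, Pow(Add(-4, Add(Mul(4, t, z), z)), -1)) = Mul(3, Pow(Add(-4, Add(z, Mul(4, t, z))), -1)) = Mul(3, Pow(Add(-4, z, Mul(4, t, z)), -1)))
Mul(Function('V')(Mul(Add(-6, -8), Add(17, -10)), -15), Add(Function('F')(-6, -32), -1290)) = Mul(Mul(4, Pow(Add(1, Mul(Add(-6, -8), Add(17, -10))), 2)), Add(Mul(3, Pow(Add(-4, -32, Mul(4, -6, -32)), -1)), -1290)) = Mul(Mul(4, Pow(Add(1, Mul(-14, 7)), 2)), Add(Mul(3, Pow(Add(-4, -32, 768), -1)), -1290)) = Mul(Mul(4, Pow(Add(1, -98), 2)), Add(Mul(3, Pow(732, -1)), -1290)) = Mul(Mul(4, Pow(-97, 2)), Add(Mul(3, Rational(1, 732)), -1290)) = Mul(Mul(4, 9409), Add(Rational(1, 244), -1290)) = Mul(37636, Rational(-314759, 244)) = Rational(-2961567431, 61)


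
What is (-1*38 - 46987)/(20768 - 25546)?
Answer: 47025/4778 ≈ 9.8420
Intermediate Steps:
(-1*38 - 46987)/(20768 - 25546) = (-38 - 46987)/(-4778) = -47025*(-1/4778) = 47025/4778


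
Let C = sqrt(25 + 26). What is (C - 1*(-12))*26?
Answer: 312 + 26*sqrt(51) ≈ 497.68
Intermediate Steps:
C = sqrt(51) ≈ 7.1414
(C - 1*(-12))*26 = (sqrt(51) - 1*(-12))*26 = (sqrt(51) + 12)*26 = (12 + sqrt(51))*26 = 312 + 26*sqrt(51)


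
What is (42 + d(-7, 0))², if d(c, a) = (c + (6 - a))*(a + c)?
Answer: 2401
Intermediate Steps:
d(c, a) = (a + c)*(6 + c - a) (d(c, a) = (6 + c - a)*(a + c) = (a + c)*(6 + c - a))
(42 + d(-7, 0))² = (42 + ((-7)² - 1*0² + 6*0 + 6*(-7)))² = (42 + (49 - 1*0 + 0 - 42))² = (42 + (49 + 0 + 0 - 42))² = (42 + 7)² = 49² = 2401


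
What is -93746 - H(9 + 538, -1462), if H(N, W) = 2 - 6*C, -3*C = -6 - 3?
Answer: -93730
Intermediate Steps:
C = 3 (C = -(-6 - 3)/3 = -1/3*(-9) = 3)
H(N, W) = -16 (H(N, W) = 2 - 6*3 = 2 - 18 = -16)
-93746 - H(9 + 538, -1462) = -93746 - 1*(-16) = -93746 + 16 = -93730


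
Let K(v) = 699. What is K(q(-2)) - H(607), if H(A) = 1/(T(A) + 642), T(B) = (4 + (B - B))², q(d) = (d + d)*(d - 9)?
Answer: 459941/658 ≈ 699.00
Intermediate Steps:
q(d) = 2*d*(-9 + d) (q(d) = (2*d)*(-9 + d) = 2*d*(-9 + d))
T(B) = 16 (T(B) = (4 + 0)² = 4² = 16)
H(A) = 1/658 (H(A) = 1/(16 + 642) = 1/658)
K(q(-2)) - H(607) = 699 - 1*1/658 = 699 - 1/658 = 459941/658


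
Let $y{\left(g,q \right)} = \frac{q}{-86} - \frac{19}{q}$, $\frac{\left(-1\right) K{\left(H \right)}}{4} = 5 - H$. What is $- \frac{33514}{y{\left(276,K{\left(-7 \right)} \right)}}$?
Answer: $- \frac{69172896}{1969} \approx -35131.0$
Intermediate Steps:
$K{\left(H \right)} = -20 + 4 H$ ($K{\left(H \right)} = - 4 \left(5 - H\right) = -20 + 4 H$)
$y{\left(g,q \right)} = - \frac{19}{q} - \frac{q}{86}$ ($y{\left(g,q \right)} = q \left(- \frac{1}{86}\right) - \frac{19}{q} = - \frac{q}{86} - \frac{19}{q} = - \frac{19}{q} - \frac{q}{86}$)
$- \frac{33514}{y{\left(276,K{\left(-7 \right)} \right)}} = - \frac{33514}{- \frac{19}{-20 + 4 \left(-7\right)} - \frac{-20 + 4 \left(-7\right)}{86}} = - \frac{33514}{- \frac{19}{-20 - 28} - \frac{-20 - 28}{86}} = - \frac{33514}{- \frac{19}{-48} - - \frac{24}{43}} = - \frac{33514}{\left(-19\right) \left(- \frac{1}{48}\right) + \frac{24}{43}} = - \frac{33514}{\frac{19}{48} + \frac{24}{43}} = - \frac{33514}{\frac{1969}{2064}} = \left(-33514\right) \frac{2064}{1969} = - \frac{69172896}{1969}$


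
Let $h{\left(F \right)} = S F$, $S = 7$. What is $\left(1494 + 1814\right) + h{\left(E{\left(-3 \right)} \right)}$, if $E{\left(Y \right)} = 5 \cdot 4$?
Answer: $3448$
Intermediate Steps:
$E{\left(Y \right)} = 20$
$h{\left(F \right)} = 7 F$
$\left(1494 + 1814\right) + h{\left(E{\left(-3 \right)} \right)} = \left(1494 + 1814\right) + 7 \cdot 20 = 3308 + 140 = 3448$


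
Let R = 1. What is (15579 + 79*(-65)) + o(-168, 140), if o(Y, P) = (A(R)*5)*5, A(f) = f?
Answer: 10469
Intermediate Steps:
o(Y, P) = 25 (o(Y, P) = (1*5)*5 = 5*5 = 25)
(15579 + 79*(-65)) + o(-168, 140) = (15579 + 79*(-65)) + 25 = (15579 - 5135) + 25 = 10444 + 25 = 10469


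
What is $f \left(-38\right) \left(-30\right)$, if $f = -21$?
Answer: $-23940$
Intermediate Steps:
$f \left(-38\right) \left(-30\right) = \left(-21\right) \left(-38\right) \left(-30\right) = 798 \left(-30\right) = -23940$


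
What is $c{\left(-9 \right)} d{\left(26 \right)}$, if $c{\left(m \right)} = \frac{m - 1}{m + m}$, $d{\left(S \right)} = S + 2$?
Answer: $\frac{140}{9} \approx 15.556$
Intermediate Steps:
$d{\left(S \right)} = 2 + S$
$c{\left(m \right)} = \frac{-1 + m}{2 m}$
$c{\left(-9 \right)} d{\left(26 \right)} = \frac{-1 - 9}{2 \left(-9\right)} \left(2 + 26\right) = \frac{1}{2} \left(- \frac{1}{9}\right) \left(-10\right) 28 = \frac{5}{9} \cdot 28 = \frac{140}{9}$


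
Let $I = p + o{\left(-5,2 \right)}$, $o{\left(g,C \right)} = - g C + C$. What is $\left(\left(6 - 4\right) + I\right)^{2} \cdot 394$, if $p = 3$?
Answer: $113866$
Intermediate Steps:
$o{\left(g,C \right)} = C - C g$ ($o{\left(g,C \right)} = - C g + C = C - C g$)
$I = 15$ ($I = 3 + 2 \left(1 - -5\right) = 3 + 2 \left(1 + 5\right) = 3 + 2 \cdot 6 = 3 + 12 = 15$)
$\left(\left(6 - 4\right) + I\right)^{2} \cdot 394 = \left(\left(6 - 4\right) + 15\right)^{2} \cdot 394 = \left(2 + 15\right)^{2} \cdot 394 = 17^{2} \cdot 394 = 289 \cdot 394 = 113866$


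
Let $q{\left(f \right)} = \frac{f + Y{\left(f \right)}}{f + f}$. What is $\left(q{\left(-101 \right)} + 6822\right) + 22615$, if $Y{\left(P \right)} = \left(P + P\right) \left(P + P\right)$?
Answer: $\frac{58471}{2} \approx 29236.0$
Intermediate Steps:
$Y{\left(P \right)} = 4 P^{2}$ ($Y{\left(P \right)} = 2 P 2 P = 4 P^{2}$)
$q{\left(f \right)} = \frac{f + 4 f^{2}}{2 f}$ ($q{\left(f \right)} = \frac{f + 4 f^{2}}{f + f} = \frac{f + 4 f^{2}}{2 f}$)
$\left(q{\left(-101 \right)} + 6822\right) + 22615 = \left(\left(\frac{1}{2} + 2 \left(-101\right)\right) + 6822\right) + 22615 = \left(\left(\frac{1}{2} - 202\right) + 6822\right) + 22615 = \left(- \frac{403}{2} + 6822\right) + 22615 = \frac{13241}{2} + 22615 = \frac{58471}{2}$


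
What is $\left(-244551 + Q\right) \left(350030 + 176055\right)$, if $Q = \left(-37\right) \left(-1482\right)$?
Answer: $-99807267945$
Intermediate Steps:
$Q = 54834$
$\left(-244551 + Q\right) \left(350030 + 176055\right) = \left(-244551 + 54834\right) \left(350030 + 176055\right) = \left(-189717\right) 526085 = -99807267945$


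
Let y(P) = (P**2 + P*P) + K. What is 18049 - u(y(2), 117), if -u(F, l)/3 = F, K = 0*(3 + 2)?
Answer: 18073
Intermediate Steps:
K = 0 (K = 0*5 = 0)
y(P) = 2*P**2 (y(P) = (P**2 + P*P) + 0 = (P**2 + P**2) + 0 = 2*P**2 + 0 = 2*P**2)
u(F, l) = -3*F
18049 - u(y(2), 117) = 18049 - (-3)*2*2**2 = 18049 - (-3)*2*4 = 18049 - (-3)*8 = 18049 - 1*(-24) = 18049 + 24 = 18073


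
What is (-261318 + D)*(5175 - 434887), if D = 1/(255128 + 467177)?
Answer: 81108697761449168/722305 ≈ 1.1229e+11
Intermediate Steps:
D = 1/722305 ≈ 1.3845e-6
(-261318 + D)*(5175 - 434887) = (-261318 + 1/722305)*(5175 - 434887) = -188751297989/722305*(-429712) = 81108697761449168/722305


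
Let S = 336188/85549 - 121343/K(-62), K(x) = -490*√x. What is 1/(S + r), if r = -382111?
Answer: -41629270249454914973800/15906838598540840123104588449 + 435151698144856070*I*√62/15906838598540840123104588449 ≈ -2.6171e-6 + 2.154e-10*I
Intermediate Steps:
S = 336188/85549 - 121343*I*√62/30380 ≈ 3.9298 - 31.45*I
1/(S + r) = 1/((336188/85549 - 121343*I*√62/30380) - 382111) = 1/(-32688877751/85549 - 121343*I*√62/30380)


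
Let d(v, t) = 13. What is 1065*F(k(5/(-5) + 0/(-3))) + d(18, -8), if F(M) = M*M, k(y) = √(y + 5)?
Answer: 4273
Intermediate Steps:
k(y) = √(5 + y)
F(M) = M²
1065*F(k(5/(-5) + 0/(-3))) + d(18, -8) = 1065*(√(5 + (5/(-5) + 0/(-3))))² + 13 = 1065*(√(5 + (5*(-⅕) + 0*(-⅓))))² + 13 = 1065*(√(5 + (-1 + 0)))² + 13 = 1065*(√(5 - 1))² + 13 = 1065*(√4)² + 13 = 1065*2² + 13 = 1065*4 + 13 = 4260 + 13 = 4273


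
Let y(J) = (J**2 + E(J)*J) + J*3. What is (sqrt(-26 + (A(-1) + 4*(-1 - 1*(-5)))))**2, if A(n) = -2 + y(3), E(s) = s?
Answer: 15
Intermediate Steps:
y(J) = 2*J**2 + 3*J (y(J) = (J**2 + J*J) + J*3 = (J**2 + J**2) + 3*J = 2*J**2 + 3*J)
A(n) = 25 (A(n) = -2 + 3*(3 + 2*3) = -2 + 3*(3 + 6) = -2 + 3*9 = -2 + 27 = 25)
(sqrt(-26 + (A(-1) + 4*(-1 - 1*(-5)))))**2 = (sqrt(-26 + (25 + 4*(-1 - 1*(-5)))))**2 = (sqrt(-26 + (25 + 4*(-1 + 5))))**2 = (sqrt(-26 + (25 + 4*4)))**2 = (sqrt(-26 + (25 + 16)))**2 = (sqrt(-26 + 41))**2 = (sqrt(15))**2 = 15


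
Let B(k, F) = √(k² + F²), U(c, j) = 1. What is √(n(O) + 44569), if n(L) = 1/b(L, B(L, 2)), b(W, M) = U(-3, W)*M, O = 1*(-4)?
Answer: √(4456900 + 10*√5)/10 ≈ 211.11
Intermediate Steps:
B(k, F) = √(F² + k²)
O = -4
b(W, M) = M (b(W, M) = 1*M = M)
n(L) = (4 + L²)^(-½) (n(L) = 1/(√(2² + L²)) = 1/(√(4 + L²)) = (4 + L²)^(-½))
√(n(O) + 44569) = √((4 + (-4)²)^(-½) + 44569) = √((4 + 16)^(-½) + 44569) = √(20^(-½) + 44569) = √(√5/10 + 44569) = √(44569 + √5/10)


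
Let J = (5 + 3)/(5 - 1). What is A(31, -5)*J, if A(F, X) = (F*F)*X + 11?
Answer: -9588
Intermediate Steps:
A(F, X) = 11 + X*F**2 (A(F, X) = F**2*X + 11 = X*F**2 + 11 = 11 + X*F**2)
J = 2 (J = 8/4 = 8*(1/4) = 2)
A(31, -5)*J = (11 - 5*31**2)*2 = (11 - 5*961)*2 = (11 - 4805)*2 = -4794*2 = -9588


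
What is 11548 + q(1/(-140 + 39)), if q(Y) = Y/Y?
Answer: 11549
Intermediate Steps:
q(Y) = 1
11548 + q(1/(-140 + 39)) = 11548 + 1 = 11549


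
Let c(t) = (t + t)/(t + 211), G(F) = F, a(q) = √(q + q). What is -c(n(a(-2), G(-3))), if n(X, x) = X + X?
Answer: -32/44537 - 1688*I/44537 ≈ -0.0007185 - 0.037901*I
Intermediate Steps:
a(q) = √2*√q (a(q) = √(2*q) = √2*√q)
n(X, x) = 2*X
c(t) = 2*t/(211 + t) (c(t) = (2*t)/(211 + t) = 2*t/(211 + t))
-c(n(a(-2), G(-3))) = -2*2*(√2*√(-2))/(211 + 2*(√2*√(-2))) = -2*2*(√2*(I*√2))/(211 + 2*(√2*(I*√2))) = -2*2*(2*I)/(211 + 2*(2*I)) = -2*4*I/(211 + 4*I) = -2*4*I*(211 - 4*I)/44537 = -8*I*(211 - 4*I)/44537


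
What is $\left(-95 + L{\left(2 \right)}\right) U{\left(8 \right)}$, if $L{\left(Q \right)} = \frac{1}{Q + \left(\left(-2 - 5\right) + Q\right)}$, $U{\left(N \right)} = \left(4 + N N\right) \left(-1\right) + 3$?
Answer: $\frac{18590}{3} \approx 6196.7$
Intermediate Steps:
$U{\left(N \right)} = -1 - N^{2}$ ($U{\left(N \right)} = \left(4 + N^{2}\right) \left(-1\right) + 3 = \left(-4 - N^{2}\right) + 3 = -1 - N^{2}$)
$L{\left(Q \right)} = \frac{1}{-7 + 2 Q}$ ($L{\left(Q \right)} = \frac{1}{Q + \left(-7 + Q\right)} = \frac{1}{-7 + 2 Q}$)
$\left(-95 + L{\left(2 \right)}\right) U{\left(8 \right)} = \left(-95 + \frac{1}{-7 + 2 \cdot 2}\right) \left(-1 - 8^{2}\right) = \left(-95 + \frac{1}{-7 + 4}\right) \left(-1 - 64\right) = \left(-95 + \frac{1}{-3}\right) \left(-1 - 64\right) = \left(-95 - \frac{1}{3}\right) \left(-65\right) = \left(- \frac{286}{3}\right) \left(-65\right) = \frac{18590}{3}$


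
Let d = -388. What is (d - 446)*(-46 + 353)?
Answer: -256038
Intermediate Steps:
(d - 446)*(-46 + 353) = (-388 - 446)*(-46 + 353) = -834*307 = -256038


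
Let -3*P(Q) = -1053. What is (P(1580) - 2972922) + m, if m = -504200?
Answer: -3476771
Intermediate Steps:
P(Q) = 351 (P(Q) = -⅓*(-1053) = 351)
(P(1580) - 2972922) + m = (351 - 2972922) - 504200 = -2972571 - 504200 = -3476771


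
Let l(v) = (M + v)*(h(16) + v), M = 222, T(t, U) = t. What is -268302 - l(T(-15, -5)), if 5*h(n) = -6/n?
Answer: -10607259/40 ≈ -2.6518e+5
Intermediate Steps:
h(n) = -6/(5*n) (h(n) = (-6/n)/5 = -6/(5*n))
l(v) = (222 + v)*(-3/40 + v) (l(v) = (222 + v)*(-6/5/16 + v) = (222 + v)*(-6/5*1/16 + v) = (222 + v)*(-3/40 + v))
-268302 - l(T(-15, -5)) = -268302 - (-333/20 + (-15)² + (8877/40)*(-15)) = -268302 - (-333/20 + 225 - 26631/8) = -268302 - 1*(-124821/40) = -268302 + 124821/40 = -10607259/40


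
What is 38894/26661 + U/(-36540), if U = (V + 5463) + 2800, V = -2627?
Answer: 105910447/81182745 ≈ 1.3046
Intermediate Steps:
U = 5636 (U = (-2627 + 5463) + 2800 = 2836 + 2800 = 5636)
38894/26661 + U/(-36540) = 38894/26661 + 5636/(-36540) = 38894*(1/26661) + 5636*(-1/36540) = 38894/26661 - 1409/9135 = 105910447/81182745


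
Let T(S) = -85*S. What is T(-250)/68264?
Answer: 10625/34132 ≈ 0.31129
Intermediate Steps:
T(-250)/68264 = -85*(-250)/68264 = 21250*(1/68264) = 10625/34132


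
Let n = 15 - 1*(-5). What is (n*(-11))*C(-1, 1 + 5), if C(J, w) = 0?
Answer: 0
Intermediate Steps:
n = 20 (n = 15 + 5 = 20)
(n*(-11))*C(-1, 1 + 5) = (20*(-11))*0 = -220*0 = 0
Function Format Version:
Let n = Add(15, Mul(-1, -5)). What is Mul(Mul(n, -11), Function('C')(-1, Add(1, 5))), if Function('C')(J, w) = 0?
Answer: 0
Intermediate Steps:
n = 20 (n = Add(15, 5) = 20)
Mul(Mul(n, -11), Function('C')(-1, Add(1, 5))) = Mul(Mul(20, -11), 0) = Mul(-220, 0) = 0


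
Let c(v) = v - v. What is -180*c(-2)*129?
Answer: 0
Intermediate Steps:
c(v) = 0
-180*c(-2)*129 = -180*0*129 = 0*129 = 0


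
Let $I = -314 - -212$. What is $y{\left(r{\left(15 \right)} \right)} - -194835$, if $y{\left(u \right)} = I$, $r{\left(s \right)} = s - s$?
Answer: $194733$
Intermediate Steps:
$r{\left(s \right)} = 0$
$I = -102$ ($I = -314 + 212 = -102$)
$y{\left(u \right)} = -102$
$y{\left(r{\left(15 \right)} \right)} - -194835 = -102 - -194835 = -102 + 194835 = 194733$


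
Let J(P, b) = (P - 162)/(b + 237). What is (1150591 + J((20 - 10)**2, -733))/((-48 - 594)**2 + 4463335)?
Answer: 9204729/39003992 ≈ 0.23599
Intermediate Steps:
J(P, b) = (-162 + P)/(237 + b)
(1150591 + J((20 - 10)**2, -733))/((-48 - 594)**2 + 4463335) = (1150591 + (-162 + (20 - 10)**2)/(237 - 733))/((-48 - 594)**2 + 4463335) = (1150591 + (-162 + 10**2)/(-496))/((-642)**2 + 4463335) = (1150591 - (-162 + 100)/496)/(412164 + 4463335) = (1150591 - 1/496*(-62))/4875499 = (1150591 + 1/8)*(1/4875499) = (9204729/8)*(1/4875499) = 9204729/39003992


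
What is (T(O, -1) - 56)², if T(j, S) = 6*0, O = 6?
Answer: 3136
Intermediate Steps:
T(j, S) = 0
(T(O, -1) - 56)² = (0 - 56)² = (-56)² = 3136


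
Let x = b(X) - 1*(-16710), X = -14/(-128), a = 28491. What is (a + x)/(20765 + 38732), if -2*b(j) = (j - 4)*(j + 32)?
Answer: 370798287/487399424 ≈ 0.76077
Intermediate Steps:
X = 7/64 (X = -14*(-1/128) = 7/64 ≈ 0.10938)
b(j) = -(-4 + j)*(32 + j)/2 (b(j) = -(j - 4)*(j + 32)/2 = -(-4 + j)*(32 + j)/2)
x = 137400015/8192 (x = (64 - 14*7/64 - (7/64)²/2) - 1*(-16710) = (64 - 49/32 - ½*49/4096) + 16710 = (64 - 49/32 - 49/8192) + 16710 = 511695/8192 + 16710 = 137400015/8192 ≈ 16772.)
(a + x)/(20765 + 38732) = (28491 + 137400015/8192)/(20765 + 38732) = (370798287/8192)/59497 = (370798287/8192)*(1/59497) = 370798287/487399424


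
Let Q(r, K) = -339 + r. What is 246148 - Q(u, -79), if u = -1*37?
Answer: 246524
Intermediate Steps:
u = -37
246148 - Q(u, -79) = 246148 - (-339 - 37) = 246148 - 1*(-376) = 246148 + 376 = 246524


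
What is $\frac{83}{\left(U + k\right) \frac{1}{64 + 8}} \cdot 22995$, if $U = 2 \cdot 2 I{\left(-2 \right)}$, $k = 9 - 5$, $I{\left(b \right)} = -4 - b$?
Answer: $-34354530$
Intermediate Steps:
$k = 4$ ($k = 9 - 5 = 4$)
$U = -8$ ($U = 2 \cdot 2 \left(-4 - -2\right) = 4 \left(-4 + 2\right) = 4 \left(-2\right) = -8$)
$\frac{83}{\left(U + k\right) \frac{1}{64 + 8}} \cdot 22995 = \frac{83}{\left(-8 + 4\right) \frac{1}{64 + 8}} \cdot 22995 = \frac{83}{\left(-4\right) \frac{1}{72}} \cdot 22995 = \frac{83}{- \frac{1}{18}} \cdot 22995 = 83 \left(-18\right) 22995 = \left(-1494\right) 22995 = -34354530$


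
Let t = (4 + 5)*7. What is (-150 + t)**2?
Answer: 7569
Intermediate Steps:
t = 63 (t = 9*7 = 63)
(-150 + t)**2 = (-150 + 63)**2 = (-87)**2 = 7569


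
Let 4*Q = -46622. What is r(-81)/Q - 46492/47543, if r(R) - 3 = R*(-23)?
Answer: -1261205488/1108274873 ≈ -1.1380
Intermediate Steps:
Q = -23311/2 (Q = (¼)*(-46622) = -23311/2 ≈ -11656.)
r(R) = 3 - 23*R (r(R) = 3 + R*(-23) = 3 - 23*R)
r(-81)/Q - 46492/47543 = (3 - 23*(-81))/(-23311/2) - 46492/47543 = (3 + 1863)*(-2/23311) - 46492*1/47543 = 1866*(-2/23311) - 46492/47543 = -3732/23311 - 46492/47543 = -1261205488/1108274873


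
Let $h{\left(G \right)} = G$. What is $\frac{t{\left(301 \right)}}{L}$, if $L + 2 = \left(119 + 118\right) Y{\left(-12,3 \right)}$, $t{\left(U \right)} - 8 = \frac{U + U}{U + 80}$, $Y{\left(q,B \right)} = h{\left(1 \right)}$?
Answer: $\frac{730}{17907} \approx 0.040766$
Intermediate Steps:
$Y{\left(q,B \right)} = 1$
$t{\left(U \right)} = 8 + \frac{2 U}{80 + U}$ ($t{\left(U \right)} = 8 + \frac{U + U}{U + 80} = 8 + \frac{2 U}{80 + U}$)
$L = 235$ ($L = -2 + \left(119 + 118\right) 1 = -2 + 237 \cdot 1 = -2 + 237 = 235$)
$\frac{t{\left(301 \right)}}{L} = \frac{10 \frac{1}{80 + 301} \left(64 + 301\right)}{235} = 10 \cdot \frac{1}{381} \cdot 365 \cdot \frac{1}{235} = \frac{3650}{381} \cdot \frac{1}{235} = \frac{730}{17907}$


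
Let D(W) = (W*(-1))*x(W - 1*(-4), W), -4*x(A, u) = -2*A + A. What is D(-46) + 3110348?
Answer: 3109865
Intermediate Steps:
x(A, u) = A/4 (x(A, u) = -(-2*A + A)/4 = -(-1)*A/4 = A/4)
D(W) = -W*(1 + W/4) (D(W) = (W*(-1))*((W - 1*(-4))/4) = (-W)*((W + 4)/4) = (-W)*((4 + W)/4) = (-W)*(1 + W/4) = -W*(1 + W/4))
D(-46) + 3110348 = -¼*(-46)*(4 - 46) + 3110348 = -¼*(-46)*(-42) + 3110348 = -483 + 3110348 = 3109865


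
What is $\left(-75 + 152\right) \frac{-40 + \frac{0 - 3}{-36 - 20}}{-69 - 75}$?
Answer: $\frac{24607}{1152} \approx 21.36$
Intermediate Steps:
$\left(-75 + 152\right) \frac{-40 + \frac{0 - 3}{-36 - 20}}{-69 - 75} = 77 \frac{-40 - \frac{3}{-56}}{-144} = 77 \left(-40 - - \frac{3}{56}\right) \left(- \frac{1}{144}\right) = 77 \left(-40 + \frac{3}{56}\right) \left(- \frac{1}{144}\right) = 77 \left(\left(- \frac{2237}{56}\right) \left(- \frac{1}{144}\right)\right) = 77 \cdot \frac{2237}{8064} = \frac{24607}{1152}$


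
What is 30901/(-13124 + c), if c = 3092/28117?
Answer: -868843417/369004416 ≈ -2.3546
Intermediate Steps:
c = 3092/28117 (c = 3092*(1/28117) = 3092/28117 ≈ 0.10997)
30901/(-13124 + c) = 30901/(-13124 + 3092/28117) = 30901/(-369004416/28117) = 30901*(-28117/369004416) = -868843417/369004416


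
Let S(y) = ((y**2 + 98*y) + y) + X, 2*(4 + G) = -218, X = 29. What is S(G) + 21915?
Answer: 23526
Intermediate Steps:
G = -113 (G = -4 + (1/2)*(-218) = -4 - 109 = -113)
S(y) = 29 + y**2 + 99*y (S(y) = ((y**2 + 98*y) + y) + 29 = (y**2 + 99*y) + 29 = 29 + y**2 + 99*y)
S(G) + 21915 = (29 + (-113)**2 + 99*(-113)) + 21915 = (29 + 12769 - 11187) + 21915 = 1611 + 21915 = 23526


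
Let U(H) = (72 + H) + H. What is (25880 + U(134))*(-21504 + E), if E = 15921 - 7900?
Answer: -353524260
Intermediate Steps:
U(H) = 72 + 2*H
E = 8021
(25880 + U(134))*(-21504 + E) = (25880 + (72 + 2*134))*(-21504 + 8021) = (25880 + (72 + 268))*(-13483) = (25880 + 340)*(-13483) = 26220*(-13483) = -353524260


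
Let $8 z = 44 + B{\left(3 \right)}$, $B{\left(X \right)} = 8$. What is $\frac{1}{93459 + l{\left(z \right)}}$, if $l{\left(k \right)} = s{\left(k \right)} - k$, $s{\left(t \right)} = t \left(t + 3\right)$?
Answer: $\frac{4}{374057} \approx 1.0694 \cdot 10^{-5}$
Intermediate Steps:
$s{\left(t \right)} = t \left(3 + t\right)$
$z = \frac{13}{2}$ ($z = \frac{44 + 8}{8} = \frac{1}{8} \cdot 52 = \frac{13}{2} \approx 6.5$)
$l{\left(k \right)} = - k + k \left(3 + k\right)$ ($l{\left(k \right)} = k \left(3 + k\right) - k = - k + k \left(3 + k\right)$)
$\frac{1}{93459 + l{\left(z \right)}} = \frac{1}{93459 + \frac{13 \left(2 + \frac{13}{2}\right)}{2}} = \frac{1}{93459 + \frac{13}{2} \cdot \frac{17}{2}} = \frac{1}{93459 + \frac{221}{4}} = \frac{1}{\frac{374057}{4}} = \frac{4}{374057}$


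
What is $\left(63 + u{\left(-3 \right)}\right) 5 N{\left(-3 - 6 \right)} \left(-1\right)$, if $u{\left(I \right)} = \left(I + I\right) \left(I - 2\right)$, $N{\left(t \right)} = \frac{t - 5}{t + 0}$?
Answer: $- \frac{2170}{3} \approx -723.33$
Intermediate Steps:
$N{\left(t \right)} = \frac{-5 + t}{t}$
$u{\left(I \right)} = 2 I \left(-2 + I\right)$
$\left(63 + u{\left(-3 \right)}\right) 5 N{\left(-3 - 6 \right)} \left(-1\right) = \left(63 + 2 \left(-3\right) \left(-2 - 3\right)\right) 5 \frac{-5 - 9}{-3 - 6} \left(-1\right) = \left(63 + 2 \left(-3\right) \left(-5\right)\right) 5 \frac{-5 - 9}{-3 - 6} \left(-1\right) = \left(63 + 30\right) 5 \frac{-5 - 9}{-9} \left(-1\right) = 93 \cdot 5 \left(\left(- \frac{1}{9}\right) \left(-14\right)\right) \left(-1\right) = 93 \cdot 5 \cdot \frac{14}{9} \left(-1\right) = 93 \cdot \frac{70}{9} \left(-1\right) = 93 \left(- \frac{70}{9}\right) = - \frac{2170}{3}$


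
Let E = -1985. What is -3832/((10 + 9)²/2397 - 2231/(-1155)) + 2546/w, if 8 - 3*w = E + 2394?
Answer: -238791664582/128423859 ≈ -1859.4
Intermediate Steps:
w = -401/3 (w = 8/3 - (-1985 + 2394)/3 = 8/3 - ⅓*409 = 8/3 - 409/3 = -401/3 ≈ -133.67)
-3832/((10 + 9)²/2397 - 2231/(-1155)) + 2546/w = -3832/((10 + 9)²/2397 - 2231/(-1155)) + 2546/(-401/3) = -3832/(19²*(1/2397) - 2231*(-1/1155)) + 2546*(-3/401) = -3832/(361*(1/2397) + 2231/1155) - 7638/401 = -3832/(361/2397 + 2231/1155) - 7638/401 = -3832/640518/307615 - 7638/401 = -3832*307615/640518 - 7638/401 = -589390340/320259 - 7638/401 = -238791664582/128423859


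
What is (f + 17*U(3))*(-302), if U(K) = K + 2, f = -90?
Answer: 1510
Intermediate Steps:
U(K) = 2 + K
(f + 17*U(3))*(-302) = (-90 + 17*(2 + 3))*(-302) = (-90 + 17*5)*(-302) = (-90 + 85)*(-302) = -5*(-302) = 1510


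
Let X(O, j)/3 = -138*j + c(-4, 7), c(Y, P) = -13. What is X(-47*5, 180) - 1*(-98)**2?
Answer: -84163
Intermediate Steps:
X(O, j) = -39 - 414*j (X(O, j) = 3*(-138*j - 13) = 3*(-13 - 138*j) = -39 - 414*j)
X(-47*5, 180) - 1*(-98)**2 = (-39 - 414*180) - 1*(-98)**2 = (-39 - 74520) - 1*9604 = -74559 - 9604 = -84163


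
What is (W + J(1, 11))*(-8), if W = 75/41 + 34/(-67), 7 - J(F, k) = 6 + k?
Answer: 190712/2747 ≈ 69.426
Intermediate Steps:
J(F, k) = 1 - k (J(F, k) = 7 - (6 + k) = 7 + (-6 - k) = 1 - k)
W = 3631/2747 (W = 75*(1/41) + 34*(-1/67) = 75/41 - 34/67 = 3631/2747 ≈ 1.3218)
(W + J(1, 11))*(-8) = (3631/2747 + (1 - 1*11))*(-8) = (3631/2747 + (1 - 11))*(-8) = (3631/2747 - 10)*(-8) = -23839/2747*(-8) = 190712/2747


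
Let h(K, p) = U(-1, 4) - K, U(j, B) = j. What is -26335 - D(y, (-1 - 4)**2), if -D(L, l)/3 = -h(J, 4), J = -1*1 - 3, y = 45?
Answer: -26344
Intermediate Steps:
J = -4 (J = -1 - 3 = -4)
h(K, p) = -1 - K
D(L, l) = 9 (D(L, l) = -(-3)*(-1 - 1*(-4)) = -(-3)*(-1 + 4) = -(-3)*3 = -3*(-3) = 9)
-26335 - D(y, (-1 - 4)**2) = -26335 - 1*9 = -26335 - 9 = -26344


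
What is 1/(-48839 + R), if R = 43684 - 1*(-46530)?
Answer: 1/41375 ≈ 2.4169e-5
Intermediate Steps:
R = 90214 (R = 43684 + 46530 = 90214)
1/(-48839 + R) = 1/(-48839 + 90214) = 1/41375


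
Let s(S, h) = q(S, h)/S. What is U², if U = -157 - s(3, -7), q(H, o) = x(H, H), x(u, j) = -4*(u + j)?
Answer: 22201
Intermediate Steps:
x(u, j) = -4*j - 4*u (x(u, j) = -4*(j + u) = -4*j - 4*u)
q(H, o) = -8*H (q(H, o) = -4*H - 4*H = -8*H)
s(S, h) = -8 (s(S, h) = (-8*S)/S = -8)
U = -149 (U = -157 - 1*(-8) = -157 + 8 = -149)
U² = (-149)² = 22201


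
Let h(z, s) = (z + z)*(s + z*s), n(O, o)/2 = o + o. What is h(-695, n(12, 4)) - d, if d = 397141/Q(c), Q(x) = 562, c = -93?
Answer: 8673825579/562 ≈ 1.5434e+7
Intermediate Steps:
n(O, o) = 4*o (n(O, o) = 2*(o + o) = 2*(2*o) = 4*o)
d = 397141/562 ≈ 706.66
h(z, s) = 2*z*(s + s*z) (h(z, s) = (2*z)*(s + s*z) = 2*z*(s + s*z))
h(-695, n(12, 4)) - d = 2*(4*4)*(-695)*(1 - 695) - 1*397141/562 = 2*16*(-695)*(-694) - 397141/562 = 15434560 - 397141/562 = 8673825579/562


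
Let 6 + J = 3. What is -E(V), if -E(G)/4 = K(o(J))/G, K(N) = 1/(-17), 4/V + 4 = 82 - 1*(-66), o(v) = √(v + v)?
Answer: -144/17 ≈ -8.4706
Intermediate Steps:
J = -3 (J = -6 + 3 = -3)
o(v) = √2*√v (o(v) = √(2*v) = √2*√v)
V = 1/36 (V = 4/(-4 + (82 - 1*(-66))) = 4/(-4 + (82 + 66)) = 4/(-4 + 148) = 4/144 = 4*(1/144) = 1/36 ≈ 0.027778)
K(N) = -1/17
E(G) = 4/(17*G) (E(G) = -(-4)/(17*G) = 4/(17*G))
-E(V) = -4/(17*1/36) = -4*36/17 = -1*144/17 = -144/17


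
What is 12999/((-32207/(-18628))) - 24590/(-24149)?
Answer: 835480079794/111109549 ≈ 7519.4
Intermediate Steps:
12999/((-32207/(-18628))) - 24590/(-24149) = 12999/((-32207*(-1/18628))) - 24590*(-1/24149) = 12999/(32207/18628) + 24590/24149 = 12999*(18628/32207) + 24590/24149 = 34592196/4601 + 24590/24149 = 835480079794/111109549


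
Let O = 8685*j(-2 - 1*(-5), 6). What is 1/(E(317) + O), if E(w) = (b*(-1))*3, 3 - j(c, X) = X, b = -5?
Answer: -1/26040 ≈ -3.8402e-5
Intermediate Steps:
j(c, X) = 3 - X
E(w) = 15 (E(w) = -5*(-1)*3 = 5*3 = 15)
O = -26055 (O = 8685*(3 - 1*6) = 8685*(3 - 6) = 8685*(-3) = -26055)
1/(E(317) + O) = 1/(15 - 26055) = 1/(-26040) = -1/26040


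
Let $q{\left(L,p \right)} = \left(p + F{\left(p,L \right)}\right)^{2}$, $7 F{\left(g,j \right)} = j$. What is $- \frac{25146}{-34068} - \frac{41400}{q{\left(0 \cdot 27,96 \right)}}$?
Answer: $- \frac{1364201}{363392} \approx -3.7541$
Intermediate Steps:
$F{\left(g,j \right)} = \frac{j}{7}$
$q{\left(L,p \right)} = \left(p + \frac{L}{7}\right)^{2}$
$- \frac{25146}{-34068} - \frac{41400}{q{\left(0 \cdot 27,96 \right)}} = - \frac{25146}{-34068} - \frac{41400}{\frac{1}{49} \left(0 \cdot 27 + 7 \cdot 96\right)^{2}} = \left(-25146\right) \left(- \frac{1}{34068}\right) - \frac{41400}{\frac{1}{49} \left(0 + 672\right)^{2}} = \frac{4191}{5678} - \frac{41400}{\frac{1}{49} \cdot 672^{2}} = \frac{4191}{5678} - \frac{41400}{\frac{1}{49} \cdot 451584} = \frac{4191}{5678} - \frac{41400}{9216} = \frac{4191}{5678} - \frac{575}{128} = - \frac{1364201}{363392}$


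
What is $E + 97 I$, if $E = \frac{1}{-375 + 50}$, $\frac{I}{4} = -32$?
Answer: $- \frac{4035201}{325} \approx -12416.0$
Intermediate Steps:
$I = -128$ ($I = 4 \left(-32\right) = -128$)
$E = - \frac{1}{325}$ ($E = \frac{1}{-325} = - \frac{1}{325} \approx -0.0030769$)
$E + 97 I = - \frac{1}{325} + 97 \left(-128\right) = - \frac{1}{325} - 12416 = - \frac{4035201}{325}$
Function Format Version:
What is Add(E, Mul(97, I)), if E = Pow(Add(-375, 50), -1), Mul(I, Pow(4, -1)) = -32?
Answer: Rational(-4035201, 325) ≈ -12416.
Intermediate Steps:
I = -128 (I = Mul(4, -32) = -128)
E = Rational(-1, 325) (E = Pow(-325, -1) = Rational(-1, 325) ≈ -0.0030769)
Add(E, Mul(97, I)) = Add(Rational(-1, 325), Mul(97, -128)) = Add(Rational(-1, 325), -12416) = Rational(-4035201, 325)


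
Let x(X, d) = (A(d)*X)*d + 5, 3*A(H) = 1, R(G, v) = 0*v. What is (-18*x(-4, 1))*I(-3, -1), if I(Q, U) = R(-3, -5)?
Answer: 0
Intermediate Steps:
R(G, v) = 0
A(H) = 1/3 (A(H) = (1/3)*1 = 1/3)
I(Q, U) = 0
x(X, d) = 5 + X*d/3 (x(X, d) = (X/3)*d + 5 = X*d/3 + 5 = 5 + X*d/3)
(-18*x(-4, 1))*I(-3, -1) = -18*(5 + (1/3)*(-4)*1)*0 = -18*(5 - 4/3)*0 = -18*11/3*0 = -66*0 = 0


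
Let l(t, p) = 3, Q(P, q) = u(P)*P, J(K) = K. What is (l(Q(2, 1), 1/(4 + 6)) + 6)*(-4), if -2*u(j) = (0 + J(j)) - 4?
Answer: -36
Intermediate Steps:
u(j) = 2 - j/2 (u(j) = -((0 + j) - 4)/2 = -(j - 4)/2 = -(-4 + j)/2 = 2 - j/2)
Q(P, q) = P*(2 - P/2) (Q(P, q) = (2 - P/2)*P = P*(2 - P/2))
(l(Q(2, 1), 1/(4 + 6)) + 6)*(-4) = (3 + 6)*(-4) = 9*(-4) = -36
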